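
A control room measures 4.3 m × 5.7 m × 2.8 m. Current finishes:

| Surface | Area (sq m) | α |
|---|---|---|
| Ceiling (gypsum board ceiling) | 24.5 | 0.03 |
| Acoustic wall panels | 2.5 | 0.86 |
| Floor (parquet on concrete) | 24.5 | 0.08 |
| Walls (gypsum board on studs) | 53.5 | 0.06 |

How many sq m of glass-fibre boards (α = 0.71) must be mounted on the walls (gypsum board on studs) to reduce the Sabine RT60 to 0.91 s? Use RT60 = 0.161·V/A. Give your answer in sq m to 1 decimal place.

A₁ = Σ Sᵢαᵢ = 24.5·0.03 + 2.5·0.86 + 24.5·0.08 + 53.5·0.06 = 8.055 sabins.
Required A₂ = 0.161·68.628/0.91 = 12.142 sabins.
ΔA needed = 12.142 − 8.055 = 4.087 sabins.
Each sq m of panel replacing the walls (gypsum board on studs) adds (0.71 − 0.06) = 0.65 sabins.
Area = ΔA/Δα = 4.087/0.65 = 6.3 sq m.

6.3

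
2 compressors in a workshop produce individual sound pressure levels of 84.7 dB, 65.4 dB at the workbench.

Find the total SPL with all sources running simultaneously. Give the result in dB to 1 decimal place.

Converting to relative power and adding: 10^(84.7/10) + 10^(65.4/10) = 2.986e+08.
L_total = 10·log₁₀(2.986e+08) = 84.8 dB.

84.8 dB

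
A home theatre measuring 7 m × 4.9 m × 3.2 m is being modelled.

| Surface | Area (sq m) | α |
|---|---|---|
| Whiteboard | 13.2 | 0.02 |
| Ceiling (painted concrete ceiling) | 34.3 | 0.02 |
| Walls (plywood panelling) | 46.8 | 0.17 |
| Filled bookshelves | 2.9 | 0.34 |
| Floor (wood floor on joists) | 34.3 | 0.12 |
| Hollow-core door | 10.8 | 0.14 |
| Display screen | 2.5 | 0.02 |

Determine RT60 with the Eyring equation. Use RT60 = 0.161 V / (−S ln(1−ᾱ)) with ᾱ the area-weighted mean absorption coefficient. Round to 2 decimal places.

Total surface area S = 13.2 + 34.3 + 46.8 + 2.9 + 34.3 + 10.8 + 2.5 = 144.8 sq m.
Absorption A = 13.2·0.02 + 34.3·0.02 + 46.8·0.17 + 2.9·0.34 + 34.3·0.12 + 10.8·0.14 + 2.5·0.02 = 15.570 sabins.
ᾱ = 15.570 / 144.8 = 0.1075.
Eyring denominator: −S ln(1−ᾱ) = 16.468.
V = 7 × 4.9 × 3.2 = 109.76 m³.
RT60 = 0.161 × 109.76 / 16.468 = 1.07 s.

1.07 s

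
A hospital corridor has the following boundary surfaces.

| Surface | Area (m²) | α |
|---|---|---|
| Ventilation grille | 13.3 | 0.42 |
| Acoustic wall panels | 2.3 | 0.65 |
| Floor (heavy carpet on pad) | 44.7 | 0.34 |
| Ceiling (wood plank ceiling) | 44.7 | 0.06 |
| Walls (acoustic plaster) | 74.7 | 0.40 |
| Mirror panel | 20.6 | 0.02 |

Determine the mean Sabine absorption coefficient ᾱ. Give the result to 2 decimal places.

0.28

S = Σ Sᵢ = 13.3 + 2.3 + 44.7 + 44.7 + 74.7 + 20.6 = 200.3 m².
Σ(Sᵢαᵢ) = 13.3*0.42 + 2.3*0.65 + 44.7*0.34 + 44.7*0.06 + 74.7*0.40 + 20.6*0.02 = 55.253.
ᾱ = A/S = 0.28.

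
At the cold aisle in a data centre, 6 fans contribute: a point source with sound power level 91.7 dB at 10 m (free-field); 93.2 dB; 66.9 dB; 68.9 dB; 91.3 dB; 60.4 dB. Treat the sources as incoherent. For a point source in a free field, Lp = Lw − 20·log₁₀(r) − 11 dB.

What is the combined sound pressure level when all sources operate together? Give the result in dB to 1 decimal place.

95.4 dB

Source at 10 m: Lp = 91.7 − 20·log₁₀(10) − 11 = 60.7 dB.
Σ 10^(Lᵢ/10) = 3.453e+09.
Combined level = 10 log₁₀(3.453e+09) = 95.4 dB.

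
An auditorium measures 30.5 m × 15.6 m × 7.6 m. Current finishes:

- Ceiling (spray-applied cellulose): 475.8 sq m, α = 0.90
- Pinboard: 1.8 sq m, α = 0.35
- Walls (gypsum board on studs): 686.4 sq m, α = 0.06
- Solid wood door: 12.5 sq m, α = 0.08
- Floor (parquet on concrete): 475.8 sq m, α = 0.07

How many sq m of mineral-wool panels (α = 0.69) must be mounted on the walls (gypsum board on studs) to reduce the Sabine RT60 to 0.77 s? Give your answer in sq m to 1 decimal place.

Summing Sᵢαᵢ: 428.220 + 0.630 + 41.184 + 1.000 + 33.306 → A₁ = 504.340 sabins.
V = 3616.08 m³. Target absorption A₂ = 0.161 × 3616.08 / 0.77 = 756.089 sabins.
Absorption to add: 756.089 − 504.340 = 251.749 sabins.
Net gain per sq m: Δα = 0.69 − 0.06 = 0.63.
Area = ΔA/Δα = 251.749/0.63 = 399.6 sq m.

399.6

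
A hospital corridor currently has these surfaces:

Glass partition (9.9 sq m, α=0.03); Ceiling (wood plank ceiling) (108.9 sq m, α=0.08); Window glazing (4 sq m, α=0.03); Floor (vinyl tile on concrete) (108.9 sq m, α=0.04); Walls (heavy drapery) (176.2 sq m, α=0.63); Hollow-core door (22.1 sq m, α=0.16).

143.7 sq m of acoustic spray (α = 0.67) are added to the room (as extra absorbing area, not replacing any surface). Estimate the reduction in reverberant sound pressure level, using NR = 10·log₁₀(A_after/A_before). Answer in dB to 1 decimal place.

Equivalent absorption area: A_before = 9.9·0.03 + 108.9·0.08 + 4·0.03 + 108.9·0.04 + 176.2·0.63 + 22.1·0.16 = 128.027 sq m.
Added absorption = 143.7 × 0.67 = 96.279 sabins.
A_after = 128.027 + 96.279 = 224.306 sabins.
Reduction = 10 log₁₀(A_after/A_before) = 10 log₁₀(1.7520) = 2.4 dB.

2.4 dB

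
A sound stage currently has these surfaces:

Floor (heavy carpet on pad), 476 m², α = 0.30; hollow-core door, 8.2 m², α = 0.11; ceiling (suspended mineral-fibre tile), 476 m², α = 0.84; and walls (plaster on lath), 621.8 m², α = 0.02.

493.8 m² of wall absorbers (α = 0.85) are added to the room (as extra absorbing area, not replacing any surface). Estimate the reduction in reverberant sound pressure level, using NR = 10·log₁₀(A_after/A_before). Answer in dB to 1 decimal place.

2.4 dB

Summing Sᵢαᵢ: 142.800 + 0.902 + 399.840 + 12.436 → A_before = 555.978 sabins.
Treatment contributes 493.8·0.85 = 419.730 sabins.
A_after = 555.978 + 419.730 = 975.708 sabins.
NR = 10·log₁₀(975.708/555.978) = 2.4 dB.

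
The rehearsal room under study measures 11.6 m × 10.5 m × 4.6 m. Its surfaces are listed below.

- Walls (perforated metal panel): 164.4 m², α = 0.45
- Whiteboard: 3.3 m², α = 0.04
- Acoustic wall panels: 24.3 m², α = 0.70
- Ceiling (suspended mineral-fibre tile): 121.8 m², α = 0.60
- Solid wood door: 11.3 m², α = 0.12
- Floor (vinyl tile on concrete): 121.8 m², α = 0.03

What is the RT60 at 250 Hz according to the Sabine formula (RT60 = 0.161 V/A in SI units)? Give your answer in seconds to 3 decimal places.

0.533 s

Equivalent absorption area: A = 164.4×0.45 + 3.3×0.04 + 24.3×0.70 + 121.8×0.60 + 11.3×0.12 + 121.8×0.03 = 169.212 m².
Room volume: 560.28 m³.
T = 0.161 V/A = 0.161·560.28/169.212 = 0.533 s.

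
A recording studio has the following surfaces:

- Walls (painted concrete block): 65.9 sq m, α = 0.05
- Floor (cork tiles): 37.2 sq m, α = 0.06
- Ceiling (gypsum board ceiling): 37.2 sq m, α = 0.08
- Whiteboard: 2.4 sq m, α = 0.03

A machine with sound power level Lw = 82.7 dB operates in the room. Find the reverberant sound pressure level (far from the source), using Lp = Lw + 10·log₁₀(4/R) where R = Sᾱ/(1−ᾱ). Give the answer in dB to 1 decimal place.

A = 8.575 sabins; S = 142.7 sq m.
ᾱ = 0.0601, so room constant R = A/(1−ᾱ) = 9.123 sq m.
Lp = Lw + 10 log₁₀(4/R) = 82.7 -3.58 = 79.1 dB.

79.1 dB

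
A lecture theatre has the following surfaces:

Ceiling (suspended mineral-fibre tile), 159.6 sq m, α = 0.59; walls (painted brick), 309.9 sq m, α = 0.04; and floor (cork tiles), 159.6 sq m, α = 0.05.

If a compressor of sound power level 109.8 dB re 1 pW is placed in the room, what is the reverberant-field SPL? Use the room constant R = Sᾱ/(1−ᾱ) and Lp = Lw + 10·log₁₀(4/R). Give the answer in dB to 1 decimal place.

94.4 dB

A = 114.540 sabins; S = 629.1 sq m.
ᾱ = 0.1821, so room constant R = A/(1−ᾱ) = 140.042 sq m.
Lp = Lw + 10 log₁₀(4/R) = 109.8 -15.44 = 94.4 dB.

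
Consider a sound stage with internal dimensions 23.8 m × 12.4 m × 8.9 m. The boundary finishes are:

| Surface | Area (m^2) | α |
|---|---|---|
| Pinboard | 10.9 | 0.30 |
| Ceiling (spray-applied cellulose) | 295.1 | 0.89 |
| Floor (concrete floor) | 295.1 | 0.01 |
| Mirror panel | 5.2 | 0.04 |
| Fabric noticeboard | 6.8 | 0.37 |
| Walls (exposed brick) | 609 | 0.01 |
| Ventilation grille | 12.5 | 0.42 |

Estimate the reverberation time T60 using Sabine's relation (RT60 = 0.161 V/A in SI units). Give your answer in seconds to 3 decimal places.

A = Σ Sᵢαᵢ = 10.9×0.30 + 295.1×0.89 + 295.1×0.01 + 5.2×0.04 + 6.8×0.37 + 609×0.01 + 12.5×0.42 = 282.924 sabins.
Room volume: 2626.568 m³.
RT60 = 0.161 · V / A = 0.161 × 2626.568 / 282.924 = 1.495 s.

1.495 sec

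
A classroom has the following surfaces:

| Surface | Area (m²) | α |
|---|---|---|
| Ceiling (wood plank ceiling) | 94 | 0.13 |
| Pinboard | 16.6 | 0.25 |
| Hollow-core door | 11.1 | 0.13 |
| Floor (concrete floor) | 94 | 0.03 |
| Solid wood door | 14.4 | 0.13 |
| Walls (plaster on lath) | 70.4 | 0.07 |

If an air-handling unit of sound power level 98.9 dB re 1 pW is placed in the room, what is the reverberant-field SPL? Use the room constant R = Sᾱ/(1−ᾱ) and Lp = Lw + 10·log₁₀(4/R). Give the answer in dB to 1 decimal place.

90.1 dB

A = 27.433 sabins; S = 300.5 m².
ᾱ = 27.433/300.5 = 0.0913; R = Sᾱ/(1−ᾱ) = 27.433/(1−0.0913) = 30.189 m².
Lp = 98.9 + 10·log₁₀(4/30.189) = 98.9 + (-8.78) = 90.1 dB.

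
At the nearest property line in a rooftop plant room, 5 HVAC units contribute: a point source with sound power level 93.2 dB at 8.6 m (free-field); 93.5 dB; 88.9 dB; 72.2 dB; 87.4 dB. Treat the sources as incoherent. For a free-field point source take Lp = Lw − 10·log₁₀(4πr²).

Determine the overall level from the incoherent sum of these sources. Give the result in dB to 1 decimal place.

95.5 dB

Source at 8.6 m: Lp = 93.2 − 10·log₁₀(4π·8.6²) = 93.2 − 10·log₁₀(929.409) = 63.5 dB.
Converting to relative power and adding: 10^(63.5/10) + 10^(93.5/10) + 10^(88.9/10) + 10^(72.2/10) + 10^(87.4/10) = 3.583e+09.
Back to dB: 10·log₁₀ Σ = 95.5 dB.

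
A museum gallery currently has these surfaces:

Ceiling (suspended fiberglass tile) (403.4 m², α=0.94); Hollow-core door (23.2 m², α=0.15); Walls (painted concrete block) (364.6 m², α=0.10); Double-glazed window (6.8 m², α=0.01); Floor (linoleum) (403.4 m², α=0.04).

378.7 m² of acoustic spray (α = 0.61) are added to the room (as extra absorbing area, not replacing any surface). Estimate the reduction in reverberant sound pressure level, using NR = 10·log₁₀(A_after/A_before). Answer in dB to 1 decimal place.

1.8 dB

Equivalent absorption area: A_before = 403.4*0.94 + 23.2*0.15 + 364.6*0.10 + 6.8*0.01 + 403.4*0.04 = 435.340 m².
Added absorption = 378.7 × 0.61 = 231.007 sabins.
A_after = 435.340 + 231.007 = 666.347 sabins.
NR = 10·log₁₀(666.347/435.340) = 1.8 dB.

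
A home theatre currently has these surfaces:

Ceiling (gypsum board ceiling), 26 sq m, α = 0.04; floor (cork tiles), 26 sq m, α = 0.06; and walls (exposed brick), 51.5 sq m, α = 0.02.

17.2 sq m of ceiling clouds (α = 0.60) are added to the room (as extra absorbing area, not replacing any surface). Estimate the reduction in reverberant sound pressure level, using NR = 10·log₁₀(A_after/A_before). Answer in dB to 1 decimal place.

Equivalent absorption area: A_before = 26·0.04 + 26·0.06 + 51.5·0.02 = 3.630 sq m.
Added absorption = 17.2 × 0.60 = 10.320 sabins.
A_after = 3.630 + 10.320 = 13.950 sabins.
Reduction = 10 log₁₀(A_after/A_before) = 10 log₁₀(3.8430) = 5.8 dB.

5.8 dB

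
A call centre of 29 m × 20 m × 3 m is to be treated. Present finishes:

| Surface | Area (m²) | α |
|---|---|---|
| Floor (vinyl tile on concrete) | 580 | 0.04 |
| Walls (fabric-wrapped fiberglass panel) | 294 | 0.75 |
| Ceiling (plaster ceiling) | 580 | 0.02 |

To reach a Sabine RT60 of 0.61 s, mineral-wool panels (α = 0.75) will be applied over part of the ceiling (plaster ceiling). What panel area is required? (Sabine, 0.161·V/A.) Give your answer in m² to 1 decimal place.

279.4

Equivalent absorption area: A₁ = 580×0.04 + 294×0.75 + 580×0.02 = 255.300 m².
Required A₂ = 0.161·1740/0.61 = 459.246 sabins.
Absorption to add: 459.246 − 255.300 = 203.946 sabins.
Net gain per m²: Δα = 0.75 − 0.02 = 0.73.
Area = ΔA/Δα = 203.946/0.73 = 279.4 m².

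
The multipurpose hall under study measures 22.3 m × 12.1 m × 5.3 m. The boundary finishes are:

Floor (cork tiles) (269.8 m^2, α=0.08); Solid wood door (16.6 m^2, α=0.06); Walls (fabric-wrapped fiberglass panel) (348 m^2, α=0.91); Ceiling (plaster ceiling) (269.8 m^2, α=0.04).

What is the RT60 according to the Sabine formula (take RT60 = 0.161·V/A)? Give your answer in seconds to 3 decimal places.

Equivalent absorption area: A = 269.8×0.08 + 16.6×0.06 + 348×0.91 + 269.8×0.04 = 350.052 m^2.
V = 22.3·12.1·5.3 = 1430.099 m³.
Sabine: RT60 = 0.161 × 1430.099 / 350.052 = 0.658 s.

0.658 s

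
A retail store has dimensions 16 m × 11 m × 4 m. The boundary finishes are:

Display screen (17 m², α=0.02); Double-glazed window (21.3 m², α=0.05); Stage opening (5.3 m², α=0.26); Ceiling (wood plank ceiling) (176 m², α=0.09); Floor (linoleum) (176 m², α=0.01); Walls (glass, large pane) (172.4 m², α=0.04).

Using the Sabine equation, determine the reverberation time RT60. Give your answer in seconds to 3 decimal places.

Summing Sᵢαᵢ: 0.340 + 1.065 + 1.378 + 15.840 + 1.760 + 6.896 → A = 27.279 sabins.
Volume V = 16 × 11 × 4 = 704 m³.
T = 0.161 V/A = 0.161·704/27.279 = 4.155 s.

4.155 s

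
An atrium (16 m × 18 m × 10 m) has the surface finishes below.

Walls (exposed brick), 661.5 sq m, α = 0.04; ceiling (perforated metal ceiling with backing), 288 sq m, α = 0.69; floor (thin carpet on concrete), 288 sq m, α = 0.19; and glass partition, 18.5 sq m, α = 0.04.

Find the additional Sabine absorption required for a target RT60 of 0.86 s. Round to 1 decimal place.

Summing Sᵢαᵢ: 26.460 + 198.720 + 54.720 + 0.740 → A₁ = 280.640 sabins.
V = 2880 m³. Required absorption A₂ = 0.161 × 2880 / 0.86 = 539.163 sabins.
Additional absorption ΔA = 539.163 − 280.640 = 258.5 sabins.

258.5 sabins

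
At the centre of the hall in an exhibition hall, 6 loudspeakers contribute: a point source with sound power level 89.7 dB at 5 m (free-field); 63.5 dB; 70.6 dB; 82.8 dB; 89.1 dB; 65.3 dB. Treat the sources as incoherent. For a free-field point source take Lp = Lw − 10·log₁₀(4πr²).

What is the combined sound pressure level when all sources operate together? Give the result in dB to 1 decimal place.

Source at 5 m: Lp = 89.7 − 10·log₁₀(4π·5²) = 89.7 − 10·log₁₀(314.159) = 64.7 dB.
Converting to relative power and adding: 10^(64.7/10) + 10^(63.5/10) + 10^(70.6/10) + 10^(82.8/10) + 10^(89.1/10) + 10^(65.3/10) = 1.023e+09.
Combined level = 10 log₁₀(1.023e+09) = 90.1 dB.

90.1 dB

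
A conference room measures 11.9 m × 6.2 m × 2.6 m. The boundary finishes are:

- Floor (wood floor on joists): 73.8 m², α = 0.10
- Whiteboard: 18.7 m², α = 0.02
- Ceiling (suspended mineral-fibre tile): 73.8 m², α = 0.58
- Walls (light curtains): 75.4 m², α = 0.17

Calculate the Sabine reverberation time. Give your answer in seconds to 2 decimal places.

0.49 sec

Summing Sᵢαᵢ: 7.380 + 0.374 + 42.804 + 12.818 → A = 63.376 sabins.
Volume V = 11.9 × 6.2 × 2.6 = 191.828 m³.
Sabine: RT60 = 0.161 × 191.828 / 63.376 = 0.49 s.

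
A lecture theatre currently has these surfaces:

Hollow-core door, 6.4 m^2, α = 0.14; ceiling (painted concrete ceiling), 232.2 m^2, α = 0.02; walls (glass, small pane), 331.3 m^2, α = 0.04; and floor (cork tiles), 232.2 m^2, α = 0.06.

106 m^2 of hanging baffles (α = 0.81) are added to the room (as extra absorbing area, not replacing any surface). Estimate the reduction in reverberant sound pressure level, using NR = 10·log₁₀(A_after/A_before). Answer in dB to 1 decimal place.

Equivalent absorption area: A_before = 6.4·0.14 + 232.2·0.02 + 331.3·0.04 + 232.2·0.06 = 32.724 m^2.
Treatment contributes 106·0.81 = 85.860 sabins.
A_after = 32.724 + 85.860 = 118.584 sabins.
Reduction = 10 log₁₀(A_after/A_before) = 10 log₁₀(3.6238) = 5.6 dB.

5.6 dB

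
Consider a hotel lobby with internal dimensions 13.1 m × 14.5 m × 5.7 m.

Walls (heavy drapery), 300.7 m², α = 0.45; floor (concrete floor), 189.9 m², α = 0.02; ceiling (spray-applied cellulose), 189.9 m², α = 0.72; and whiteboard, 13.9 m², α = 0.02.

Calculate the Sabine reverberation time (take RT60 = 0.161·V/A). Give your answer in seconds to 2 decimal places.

A = Σ Sᵢαᵢ = 300.7·0.45 + 189.9·0.02 + 189.9·0.72 + 13.9·0.02 = 276.119 sabins.
Room volume: 1082.715 m³.
RT60 = 0.161 · V / A = 0.161 × 1082.715 / 276.119 = 0.63 s.

0.63 s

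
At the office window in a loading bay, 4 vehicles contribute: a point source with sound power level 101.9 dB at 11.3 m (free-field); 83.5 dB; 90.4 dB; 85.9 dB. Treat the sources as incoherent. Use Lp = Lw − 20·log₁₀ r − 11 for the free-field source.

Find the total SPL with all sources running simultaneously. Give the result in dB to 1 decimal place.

Source at 11.3 m: Lp = 101.9 − 20·log₁₀(11.3) − 11 = 69.8 dB.
Converting to relative power and adding: 10^(69.8/10) + 10^(83.5/10) + 10^(90.4/10) + 10^(85.9/10) = 1.719e+09.
L_total = 10·log₁₀(1.719e+09) = 92.4 dB.

92.4 dB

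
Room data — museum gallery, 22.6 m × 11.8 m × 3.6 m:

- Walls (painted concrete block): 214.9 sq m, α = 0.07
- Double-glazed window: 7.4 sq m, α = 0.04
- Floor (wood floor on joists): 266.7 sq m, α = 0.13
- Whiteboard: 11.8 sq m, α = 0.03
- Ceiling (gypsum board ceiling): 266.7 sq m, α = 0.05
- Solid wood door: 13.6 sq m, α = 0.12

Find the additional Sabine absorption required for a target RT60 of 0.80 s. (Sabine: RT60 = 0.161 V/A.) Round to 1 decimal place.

Equivalent absorption area: A₁ = 214.9*0.07 + 7.4*0.04 + 266.7*0.13 + 11.8*0.03 + 266.7*0.05 + 13.6*0.12 = 65.331 sq m.
Target A₂ = 0.161·960.048/0.80 = 193.210 sabins (V = 960.048 m³).
Shortfall: 193.210 − 65.331 = 127.9 sabins.

127.9 sabins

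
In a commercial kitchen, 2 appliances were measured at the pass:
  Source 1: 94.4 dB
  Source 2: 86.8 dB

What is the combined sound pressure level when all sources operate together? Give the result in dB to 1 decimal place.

Sum in the linear (power) domain: Σ 10^(Lᵢ/10) = 10^(94.4/10) + 10^(86.8/10) = 3.233e+09.
Back to dB: 10·log₁₀ Σ = 95.1 dB.

95.1 dB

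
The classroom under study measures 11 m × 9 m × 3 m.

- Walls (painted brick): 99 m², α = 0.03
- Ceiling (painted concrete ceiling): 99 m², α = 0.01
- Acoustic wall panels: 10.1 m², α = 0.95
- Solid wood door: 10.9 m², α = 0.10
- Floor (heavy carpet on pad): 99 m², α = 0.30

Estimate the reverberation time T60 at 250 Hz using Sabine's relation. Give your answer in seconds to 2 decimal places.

Total absorption A = 99×0.03 + 99×0.01 + 10.1×0.95 + 10.9×0.10 + 99×0.30
  = 2.970 + 0.990 + 9.595 + 1.090 + 29.700 = 44.345 m² sabins.
Room volume: 297 m³.
T = 0.161 V/A = 0.161·297/44.345 = 1.08 s.

1.08 seconds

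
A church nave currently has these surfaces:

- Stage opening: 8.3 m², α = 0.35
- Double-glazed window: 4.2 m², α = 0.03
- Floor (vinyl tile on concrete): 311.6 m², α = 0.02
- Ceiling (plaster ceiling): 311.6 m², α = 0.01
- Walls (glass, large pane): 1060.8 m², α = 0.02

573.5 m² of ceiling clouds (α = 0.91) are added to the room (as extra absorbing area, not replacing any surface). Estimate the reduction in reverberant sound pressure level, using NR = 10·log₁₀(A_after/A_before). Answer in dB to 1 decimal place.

A_before = Σ Sᵢαᵢ = 8.3·0.35 + 4.2·0.03 + 311.6·0.02 + 311.6·0.01 + 1060.8·0.02 = 33.595 sabins.
Treatment contributes 573.5·0.91 = 521.885 sabins.
A_after = 33.595 + 521.885 = 555.480 sabins.
NR = 10·log₁₀(555.480/33.595) = 12.2 dB.

12.2 dB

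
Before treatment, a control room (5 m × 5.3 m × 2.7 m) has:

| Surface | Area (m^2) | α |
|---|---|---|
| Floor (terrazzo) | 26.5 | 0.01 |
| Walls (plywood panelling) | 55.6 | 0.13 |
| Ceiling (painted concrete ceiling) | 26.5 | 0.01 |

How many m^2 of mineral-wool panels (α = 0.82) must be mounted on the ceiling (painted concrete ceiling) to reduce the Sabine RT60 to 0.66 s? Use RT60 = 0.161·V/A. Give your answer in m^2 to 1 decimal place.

Summing Sᵢαᵢ: 0.265 + 7.228 + 0.265 → A₁ = 7.758 sabins.
Required A₂ = 0.161·71.55/0.66 = 17.454 sabins.
ΔA needed = 17.454 − 7.758 = 9.696 sabins.
Each m^2 of panel replacing the ceiling (painted concrete ceiling) adds (0.82 − 0.01) = 0.81 sabins.
Panel area = 9.696 / 0.81 = 12.0 m^2.

12.0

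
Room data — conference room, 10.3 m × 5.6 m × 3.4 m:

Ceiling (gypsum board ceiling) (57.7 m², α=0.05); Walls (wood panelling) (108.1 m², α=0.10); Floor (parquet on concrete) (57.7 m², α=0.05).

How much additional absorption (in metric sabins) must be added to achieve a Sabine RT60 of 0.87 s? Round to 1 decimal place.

Equivalent absorption area: A₁ = 57.7·0.05 + 108.1·0.10 + 57.7·0.05 = 16.580 m².
Target A₂ = 0.161·196.112/0.87 = 36.292 sabins (V = 196.112 m³).
Additional absorption ΔA = 36.292 − 16.580 = 19.7 sabins.

19.7 sabins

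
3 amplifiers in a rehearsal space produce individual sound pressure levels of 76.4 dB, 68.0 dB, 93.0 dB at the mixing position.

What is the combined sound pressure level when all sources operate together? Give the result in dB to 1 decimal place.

93.1 dB

Converting to relative power and adding: 10^(76.4/10) + 10^(68.0/10) + 10^(93.0/10) = 2.045e+09.
L_total = 10·log₁₀(2.045e+09) = 93.1 dB.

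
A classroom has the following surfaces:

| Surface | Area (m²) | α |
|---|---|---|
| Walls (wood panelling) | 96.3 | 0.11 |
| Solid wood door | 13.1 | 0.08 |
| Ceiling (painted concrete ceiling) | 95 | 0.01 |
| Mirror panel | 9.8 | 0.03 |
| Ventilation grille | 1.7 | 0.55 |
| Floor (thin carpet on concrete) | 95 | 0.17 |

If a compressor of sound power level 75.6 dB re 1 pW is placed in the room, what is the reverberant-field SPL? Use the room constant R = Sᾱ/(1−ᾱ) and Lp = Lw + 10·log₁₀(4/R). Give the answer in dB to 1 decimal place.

A = 29.970 sabins; S = 310.9 m².
ᾱ = 0.0964, so room constant R = A/(1−ᾱ) = 33.167 m².
Lp = Lw + 10 log₁₀(4/R) = 75.6 -9.19 = 66.4 dB.

66.4 dB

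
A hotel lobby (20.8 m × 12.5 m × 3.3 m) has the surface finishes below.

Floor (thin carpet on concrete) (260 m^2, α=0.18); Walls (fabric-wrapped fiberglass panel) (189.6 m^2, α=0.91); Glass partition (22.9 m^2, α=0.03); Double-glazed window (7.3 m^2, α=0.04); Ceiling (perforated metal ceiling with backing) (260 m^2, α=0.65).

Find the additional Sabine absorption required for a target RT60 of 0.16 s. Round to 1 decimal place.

Summing Sᵢαᵢ: 46.800 + 172.536 + 0.687 + 0.292 + 169.000 → A₁ = 389.315 sabins.
V = 858 m³. Required absorption A₂ = 0.161 × 858 / 0.16 = 863.363 sabins.
Shortfall: 863.363 − 389.315 = 474.0 sabins.

474.0 sabins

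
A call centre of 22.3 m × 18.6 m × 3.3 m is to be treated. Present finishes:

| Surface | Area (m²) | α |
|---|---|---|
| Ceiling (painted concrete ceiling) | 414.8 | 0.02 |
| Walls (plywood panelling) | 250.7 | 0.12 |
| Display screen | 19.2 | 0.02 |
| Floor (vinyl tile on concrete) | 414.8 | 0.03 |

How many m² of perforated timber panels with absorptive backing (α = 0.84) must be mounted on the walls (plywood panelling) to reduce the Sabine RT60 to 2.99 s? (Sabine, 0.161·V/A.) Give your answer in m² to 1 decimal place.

31.2

Equivalent absorption area: A₁ = 414.8·0.02 + 250.7·0.12 + 19.2·0.02 + 414.8·0.03 = 51.208 m².
Required A₂ = 0.161·1368.774/2.99 = 73.703 sabins.
ΔA needed = 73.703 − 51.208 = 22.495 sabins.
Net gain per m²: Δα = 0.84 − 0.12 = 0.72.
Area = ΔA/Δα = 22.495/0.72 = 31.2 m².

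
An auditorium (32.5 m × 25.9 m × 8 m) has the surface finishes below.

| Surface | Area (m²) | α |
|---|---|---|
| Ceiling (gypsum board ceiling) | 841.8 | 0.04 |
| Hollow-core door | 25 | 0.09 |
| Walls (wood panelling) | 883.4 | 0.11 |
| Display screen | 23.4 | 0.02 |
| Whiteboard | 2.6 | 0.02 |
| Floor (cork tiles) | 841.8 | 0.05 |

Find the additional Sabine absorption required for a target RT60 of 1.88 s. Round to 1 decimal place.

401.0 sabins

Total absorption A₁ = 841.8·0.04 + 25·0.09 + 883.4·0.11 + 23.4·0.02 + 2.6·0.02 + 841.8·0.05
  = 33.672 + 2.250 + 97.174 + 0.468 + 0.052 + 42.090 = 175.706 m² sabins.
V = 6734 m³. Required absorption A₂ = 0.161 × 6734 / 1.88 = 576.688 sabins.
Additional absorption ΔA = 576.688 − 175.706 = 401.0 sabins.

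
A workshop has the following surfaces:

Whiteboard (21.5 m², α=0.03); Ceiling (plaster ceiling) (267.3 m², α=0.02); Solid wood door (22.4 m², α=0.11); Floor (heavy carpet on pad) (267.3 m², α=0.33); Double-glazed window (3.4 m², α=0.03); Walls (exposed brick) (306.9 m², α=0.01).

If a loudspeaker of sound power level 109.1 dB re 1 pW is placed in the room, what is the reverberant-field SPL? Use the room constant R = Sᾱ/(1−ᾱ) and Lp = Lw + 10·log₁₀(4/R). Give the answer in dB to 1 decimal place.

94.6 dB

Σ(Sᵢαᵢ) = 21.5·0.03 + 267.3·0.02 + 22.4·0.11 + 267.3·0.33 + 3.4·0.03 + 306.9·0.01 = 99.835; total area S = 888.8 m².
ᾱ = 0.1123, so room constant R = A/(1−ᾱ) = 112.465 m².
Lp = Lw + 10 log₁₀(4/R) = 109.1 -14.49 = 94.6 dB.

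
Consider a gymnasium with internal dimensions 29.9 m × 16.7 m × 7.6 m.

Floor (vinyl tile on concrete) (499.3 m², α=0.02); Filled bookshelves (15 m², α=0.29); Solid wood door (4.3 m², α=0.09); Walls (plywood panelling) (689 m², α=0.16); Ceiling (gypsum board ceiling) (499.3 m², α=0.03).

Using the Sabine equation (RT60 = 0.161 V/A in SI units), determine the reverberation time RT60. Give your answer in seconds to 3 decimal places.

Total absorption A = 499.3×0.02 + 15×0.29 + 4.3×0.09 + 689×0.16 + 499.3×0.03
  = 9.986 + 4.350 + 0.387 + 110.240 + 14.979 = 139.942 m² sabins.
V = 29.9·16.7·7.6 = 3794.908 m³.
Sabine: RT60 = 0.161 × 3794.908 / 139.942 = 4.366 s.

4.366 sec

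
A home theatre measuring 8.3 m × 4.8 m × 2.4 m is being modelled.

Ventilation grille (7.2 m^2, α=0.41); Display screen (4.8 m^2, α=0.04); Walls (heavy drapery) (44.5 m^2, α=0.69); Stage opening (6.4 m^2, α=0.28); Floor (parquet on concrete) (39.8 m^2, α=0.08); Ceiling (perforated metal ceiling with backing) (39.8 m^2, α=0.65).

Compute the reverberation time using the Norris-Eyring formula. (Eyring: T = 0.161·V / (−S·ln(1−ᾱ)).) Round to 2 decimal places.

Total surface area S = 7.2 + 4.8 + 44.5 + 6.4 + 39.8 + 39.8 = 142.5 m^2.
Σ(Sᵢαᵢ) = 7.2·0.41 + 4.8·0.04 + 44.5·0.69 + 6.4·0.28 + 39.8·0.08 + 39.8·0.65 = 64.695.
Mean coefficient ᾱ = A/S = 0.4540.
−S·ln(1−ᾱ) = −142.5 × ln(1 − 0.4540) = 86.232.
V = 8.3 × 4.8 × 2.4 = 95.616 m³.
T = 0.161·V/[−S·ln(1−ᾱ)] = 0.161·95.616/86.232 = 0.18 s.

0.18 s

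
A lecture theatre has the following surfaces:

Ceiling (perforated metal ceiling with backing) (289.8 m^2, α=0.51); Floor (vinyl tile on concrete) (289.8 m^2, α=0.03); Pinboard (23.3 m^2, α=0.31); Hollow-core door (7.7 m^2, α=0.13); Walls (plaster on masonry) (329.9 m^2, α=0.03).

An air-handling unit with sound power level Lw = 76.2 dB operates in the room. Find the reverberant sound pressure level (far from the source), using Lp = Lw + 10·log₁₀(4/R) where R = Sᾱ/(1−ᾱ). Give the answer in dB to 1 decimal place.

58.9 dB

Σ(Sᵢαᵢ) = 289.8·0.51 + 289.8·0.03 + 23.3·0.31 + 7.7·0.13 + 329.9·0.03 = 174.613; total area S = 940.5 m^2.
ᾱ = 0.1857, so room constant R = A/(1−ᾱ) = 214.433 m^2.
Lp = 76.2 + 10·log₁₀(4/214.433) = 76.2 + (-17.29) = 58.9 dB.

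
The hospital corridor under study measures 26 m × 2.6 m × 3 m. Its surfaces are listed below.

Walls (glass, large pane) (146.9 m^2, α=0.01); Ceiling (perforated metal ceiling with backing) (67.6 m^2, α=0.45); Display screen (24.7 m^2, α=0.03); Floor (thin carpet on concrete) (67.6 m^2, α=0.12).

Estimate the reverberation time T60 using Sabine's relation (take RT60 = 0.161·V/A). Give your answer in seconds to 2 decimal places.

Total absorption A = 146.9×0.01 + 67.6×0.45 + 24.7×0.03 + 67.6×0.12
  = 1.469 + 30.420 + 0.741 + 8.112 = 40.742 m^2 sabins.
V = 26·2.6·3 = 202.8 m³.
Sabine: RT60 = 0.161 × 202.8 / 40.742 = 0.80 s.

0.80 seconds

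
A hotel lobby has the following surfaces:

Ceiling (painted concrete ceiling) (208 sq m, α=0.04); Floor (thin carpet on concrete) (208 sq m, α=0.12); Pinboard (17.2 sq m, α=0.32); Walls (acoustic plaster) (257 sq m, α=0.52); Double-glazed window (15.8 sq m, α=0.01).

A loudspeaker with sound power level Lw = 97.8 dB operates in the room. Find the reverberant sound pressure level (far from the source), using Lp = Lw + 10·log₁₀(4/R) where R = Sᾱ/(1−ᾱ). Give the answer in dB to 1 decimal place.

80.2 dB

A = 172.582 sabins; S = 706.0 sq m.
ᾱ = 0.2445, so room constant R = A/(1−ᾱ) = 228.434 sq m.
Lp = 97.8 + 10·log₁₀(4/228.434) = 97.8 + (-17.57) = 80.2 dB.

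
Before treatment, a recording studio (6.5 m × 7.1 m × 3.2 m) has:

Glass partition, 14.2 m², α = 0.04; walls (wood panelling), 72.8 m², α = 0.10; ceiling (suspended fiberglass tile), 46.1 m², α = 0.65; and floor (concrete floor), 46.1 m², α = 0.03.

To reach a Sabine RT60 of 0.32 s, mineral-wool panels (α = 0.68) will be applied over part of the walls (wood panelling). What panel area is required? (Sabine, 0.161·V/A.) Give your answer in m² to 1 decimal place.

60.5

A₁ = Σ Sᵢαᵢ = 14.2·0.04 + 72.8·0.10 + 46.1·0.65 + 46.1·0.03 = 39.196 sabins.
V = 147.68 m³. Target absorption A₂ = 0.161 × 147.68 / 0.32 = 74.302 sabins.
Absorption to add: 74.302 − 39.196 = 35.105 sabins.
Each m² of panel replacing the walls (wood panelling) adds (0.68 − 0.10) = 0.58 sabins.
Area = ΔA/Δα = 35.105/0.58 = 60.5 m².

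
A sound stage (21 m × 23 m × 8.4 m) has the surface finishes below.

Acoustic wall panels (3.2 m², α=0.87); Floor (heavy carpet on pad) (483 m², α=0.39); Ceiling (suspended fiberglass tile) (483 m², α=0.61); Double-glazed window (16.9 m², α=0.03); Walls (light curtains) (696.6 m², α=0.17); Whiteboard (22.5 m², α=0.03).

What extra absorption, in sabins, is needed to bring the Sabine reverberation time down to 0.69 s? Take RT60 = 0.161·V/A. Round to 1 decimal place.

Total absorption A₁ = 3.2*0.87 + 483*0.39 + 483*0.61 + 16.9*0.03 + 696.6*0.17 + 22.5*0.03
  = 2.784 + 188.370 + 294.630 + 0.507 + 118.422 + 0.675 = 605.388 m² sabins.
For T = 0.69 s, need A₂ = 0.161·V/T = 0.161·4057.2/0.69 = 946.680 sabins.
ΔA = A₂ − A₁ = 946.680 − 605.388 = 341.3 sabins.

341.3 sabins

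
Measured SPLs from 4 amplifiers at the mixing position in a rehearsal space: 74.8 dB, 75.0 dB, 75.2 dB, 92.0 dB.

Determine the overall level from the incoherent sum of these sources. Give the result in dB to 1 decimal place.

92.3 dB

Σ 10^(Lᵢ/10) = 1.68e+09.
Back to dB: 10·log₁₀ Σ = 92.3 dB.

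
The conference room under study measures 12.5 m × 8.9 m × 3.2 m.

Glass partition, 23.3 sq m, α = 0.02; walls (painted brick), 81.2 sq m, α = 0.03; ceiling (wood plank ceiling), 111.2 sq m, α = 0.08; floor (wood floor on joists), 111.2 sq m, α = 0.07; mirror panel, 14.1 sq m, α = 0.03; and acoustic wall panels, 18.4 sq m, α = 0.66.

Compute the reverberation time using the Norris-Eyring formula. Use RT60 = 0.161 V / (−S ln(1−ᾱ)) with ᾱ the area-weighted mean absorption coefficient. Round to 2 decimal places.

S = Σ Sᵢ = 359.4 sq m.
Σ(Sᵢαᵢ) = 23.3×0.02 + 81.2×0.03 + 111.2×0.08 + 111.2×0.07 + 14.1×0.03 + 18.4×0.66 = 32.149.
Mean coefficient ᾱ = A/S = 0.0895.
−S·ln(1−ᾱ) = −359.4 × ln(1 − 0.0895) = 33.698.
V = 12.5 × 8.9 × 3.2 = 356 m³.
T = 0.161·V/[−S·ln(1−ᾱ)] = 0.161·356/33.698 = 1.70 s.

1.70 s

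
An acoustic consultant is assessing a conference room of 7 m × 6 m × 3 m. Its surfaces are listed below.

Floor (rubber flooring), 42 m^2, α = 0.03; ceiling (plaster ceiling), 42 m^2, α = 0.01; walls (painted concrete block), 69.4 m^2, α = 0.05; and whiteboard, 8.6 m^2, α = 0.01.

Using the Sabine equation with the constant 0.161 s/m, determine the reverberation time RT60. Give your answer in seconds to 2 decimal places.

3.87 sec

A = Σ Sᵢαᵢ = 42×0.03 + 42×0.01 + 69.4×0.05 + 8.6×0.01 = 5.236 sabins.
Room volume: 126 m³.
RT60 = 0.161 · V / A = 0.161 × 126 / 5.236 = 3.87 s.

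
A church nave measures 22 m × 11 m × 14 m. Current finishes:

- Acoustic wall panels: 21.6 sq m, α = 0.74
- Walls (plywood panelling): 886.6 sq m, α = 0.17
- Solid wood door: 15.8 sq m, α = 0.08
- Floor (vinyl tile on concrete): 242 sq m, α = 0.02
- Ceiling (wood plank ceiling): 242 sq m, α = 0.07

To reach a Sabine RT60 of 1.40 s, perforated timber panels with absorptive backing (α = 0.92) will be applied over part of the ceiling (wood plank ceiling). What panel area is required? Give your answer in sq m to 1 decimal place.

235.1

Equivalent absorption area: A₁ = 21.6·0.74 + 886.6·0.17 + 15.8·0.08 + 242·0.02 + 242·0.07 = 189.750 sq m.
V = 3388 m³. Target absorption A₂ = 0.161 × 3388 / 1.40 = 389.620 sabins.
ΔA needed = 389.620 − 189.750 = 199.870 sabins.
Each sq m of panel replacing the ceiling (wood plank ceiling) adds (0.92 − 0.07) = 0.85 sabins.
Panel area = 199.870 / 0.85 = 235.1 sq m.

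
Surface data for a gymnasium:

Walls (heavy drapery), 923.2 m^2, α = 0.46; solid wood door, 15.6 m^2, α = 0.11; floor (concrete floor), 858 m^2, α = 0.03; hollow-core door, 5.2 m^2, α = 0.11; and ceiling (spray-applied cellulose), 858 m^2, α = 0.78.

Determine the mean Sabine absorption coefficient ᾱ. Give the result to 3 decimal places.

Total surface area S = 2660.0 m^2.
Σ(Sᵢαᵢ) = 923.2×0.46 + 15.6×0.11 + 858×0.03 + 5.2×0.11 + 858×0.78 = 1121.940.
ᾱ = A/S = 0.422.

0.422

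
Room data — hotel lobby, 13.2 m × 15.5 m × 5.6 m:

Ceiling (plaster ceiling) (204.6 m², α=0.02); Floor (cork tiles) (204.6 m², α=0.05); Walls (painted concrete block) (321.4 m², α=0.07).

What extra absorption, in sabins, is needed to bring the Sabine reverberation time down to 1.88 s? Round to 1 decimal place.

Summing Sᵢαᵢ: 4.092 + 10.230 + 22.498 → A₁ = 36.820 sabins.
V = 1145.76 m³. Required absorption A₂ = 0.161 × 1145.76 / 1.88 = 98.121 sabins.
Additional absorption ΔA = 98.121 − 36.820 = 61.3 sabins.

61.3 sabins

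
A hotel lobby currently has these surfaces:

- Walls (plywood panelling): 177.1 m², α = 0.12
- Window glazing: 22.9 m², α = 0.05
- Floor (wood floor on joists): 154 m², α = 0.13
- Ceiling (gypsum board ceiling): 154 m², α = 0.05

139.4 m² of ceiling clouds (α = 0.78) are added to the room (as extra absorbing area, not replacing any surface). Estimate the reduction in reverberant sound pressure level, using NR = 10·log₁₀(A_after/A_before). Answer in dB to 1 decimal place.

5.0 dB

Equivalent absorption area: A_before = 177.1·0.12 + 22.9·0.05 + 154·0.13 + 154·0.05 = 50.117 m².
Treatment contributes 139.4·0.78 = 108.732 sabins.
A_after = 50.117 + 108.732 = 158.849 sabins.
Reduction = 10 log₁₀(A_after/A_before) = 10 log₁₀(3.1696) = 5.0 dB.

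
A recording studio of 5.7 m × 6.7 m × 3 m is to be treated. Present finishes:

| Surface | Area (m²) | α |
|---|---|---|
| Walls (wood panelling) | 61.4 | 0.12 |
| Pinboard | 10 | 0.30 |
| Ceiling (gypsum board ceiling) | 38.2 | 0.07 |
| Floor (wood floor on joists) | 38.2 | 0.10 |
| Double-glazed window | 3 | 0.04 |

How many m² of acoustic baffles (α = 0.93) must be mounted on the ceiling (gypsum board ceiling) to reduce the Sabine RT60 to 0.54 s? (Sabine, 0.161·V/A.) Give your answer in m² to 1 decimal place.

20.0

Summing Sᵢαᵢ: 7.368 + 3.000 + 2.674 + 3.820 + 0.120 → A₁ = 16.982 sabins.
V = 114.57 m³. Target absorption A₂ = 0.161 × 114.57 / 0.54 = 34.159 sabins.
Absorption to add: 34.159 − 16.982 = 17.177 sabins.
Each m² of panel replacing the ceiling (gypsum board ceiling) adds (0.93 − 0.07) = 0.86 sabins.
Area = ΔA/Δα = 17.177/0.86 = 20.0 m².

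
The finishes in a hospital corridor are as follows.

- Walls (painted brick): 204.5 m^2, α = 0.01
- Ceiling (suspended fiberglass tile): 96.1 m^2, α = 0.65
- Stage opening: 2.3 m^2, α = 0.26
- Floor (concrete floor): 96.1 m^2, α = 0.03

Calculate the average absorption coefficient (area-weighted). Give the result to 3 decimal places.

S = Σ Sᵢ = 204.5 + 96.1 + 2.3 + 96.1 = 399.0 m^2.
A = 204.5×0.01 + 96.1×0.65 + 2.3×0.26 + 96.1×0.03 = 67.991 sabins.
ᾱ = A/S = 0.170.

0.170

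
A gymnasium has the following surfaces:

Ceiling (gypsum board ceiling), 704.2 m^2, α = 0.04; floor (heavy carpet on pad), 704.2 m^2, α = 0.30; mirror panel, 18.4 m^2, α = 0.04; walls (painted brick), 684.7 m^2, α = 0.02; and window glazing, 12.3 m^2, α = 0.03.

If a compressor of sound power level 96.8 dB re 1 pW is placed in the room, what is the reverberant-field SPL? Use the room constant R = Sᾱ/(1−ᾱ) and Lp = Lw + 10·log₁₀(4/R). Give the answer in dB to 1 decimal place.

Σ(Sᵢαᵢ) = 704.2·0.04 + 704.2·0.30 + 18.4·0.04 + 684.7·0.02 + 12.3·0.03 = 254.227; total area S = 2123.8 m^2.
ᾱ = 0.1197, so room constant R = A/(1−ᾱ) = 288.796 m^2.
Lp = Lw + 10 log₁₀(4/R) = 96.8 -18.59 = 78.2 dB.

78.2 dB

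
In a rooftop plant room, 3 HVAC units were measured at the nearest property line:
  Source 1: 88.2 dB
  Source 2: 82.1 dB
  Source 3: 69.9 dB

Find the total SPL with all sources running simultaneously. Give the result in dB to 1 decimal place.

Sum in the linear (power) domain: Σ 10^(Lᵢ/10) = 10^(88.2/10) + 10^(82.1/10) + 10^(69.9/10) = 8.326e+08.
Combined level = 10 log₁₀(8.326e+08) = 89.2 dB.

89.2 dB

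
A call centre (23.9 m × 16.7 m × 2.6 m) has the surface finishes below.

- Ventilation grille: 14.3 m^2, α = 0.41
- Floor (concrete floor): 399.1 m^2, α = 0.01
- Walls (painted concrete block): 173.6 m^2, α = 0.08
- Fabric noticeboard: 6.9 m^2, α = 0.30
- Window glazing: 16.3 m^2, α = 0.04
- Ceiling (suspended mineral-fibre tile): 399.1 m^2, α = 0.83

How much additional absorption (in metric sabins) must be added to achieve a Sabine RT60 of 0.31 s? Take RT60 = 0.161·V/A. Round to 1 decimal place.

181.2 sabins

Total absorption A₁ = 14.3·0.41 + 399.1·0.01 + 173.6·0.08 + 6.9·0.30 + 16.3·0.04 + 399.1·0.83
  = 5.863 + 3.991 + 13.888 + 2.070 + 0.652 + 331.253 = 357.717 m^2 sabins.
For T = 0.31 s, need A₂ = 0.161·V/T = 0.161·1037.738/0.31 = 538.954 sabins.
ΔA = A₂ − A₁ = 538.954 − 357.717 = 181.2 sabins.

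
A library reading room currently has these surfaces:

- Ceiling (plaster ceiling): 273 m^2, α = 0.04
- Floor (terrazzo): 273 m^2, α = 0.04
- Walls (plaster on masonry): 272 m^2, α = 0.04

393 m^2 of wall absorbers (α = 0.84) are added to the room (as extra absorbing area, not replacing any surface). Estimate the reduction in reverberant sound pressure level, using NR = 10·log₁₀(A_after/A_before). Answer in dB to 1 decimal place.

Total absorption A_before = 273×0.04 + 273×0.04 + 272×0.04
  = 10.920 + 10.920 + 10.880 = 32.720 m^2 sabins.
Treatment contributes 393·0.84 = 330.120 sabins.
A_after = 32.720 + 330.120 = 362.840 sabins.
Reduction = 10 log₁₀(A_after/A_before) = 10 log₁₀(11.0892) = 10.4 dB.

10.4 dB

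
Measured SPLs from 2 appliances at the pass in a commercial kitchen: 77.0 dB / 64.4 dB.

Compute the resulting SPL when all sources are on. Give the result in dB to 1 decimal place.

Converting to relative power and adding: 10^(77.0/10) + 10^(64.4/10) = 5.287e+07.
Combined level = 10 log₁₀(5.287e+07) = 77.2 dB.

77.2 dB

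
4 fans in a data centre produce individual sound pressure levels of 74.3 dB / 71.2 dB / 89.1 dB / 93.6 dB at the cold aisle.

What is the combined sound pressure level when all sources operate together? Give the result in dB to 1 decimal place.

95.0 dB

Σ 10^(Lᵢ/10) = 3.144e+09.
Back to dB: 10·log₁₀ Σ = 95.0 dB.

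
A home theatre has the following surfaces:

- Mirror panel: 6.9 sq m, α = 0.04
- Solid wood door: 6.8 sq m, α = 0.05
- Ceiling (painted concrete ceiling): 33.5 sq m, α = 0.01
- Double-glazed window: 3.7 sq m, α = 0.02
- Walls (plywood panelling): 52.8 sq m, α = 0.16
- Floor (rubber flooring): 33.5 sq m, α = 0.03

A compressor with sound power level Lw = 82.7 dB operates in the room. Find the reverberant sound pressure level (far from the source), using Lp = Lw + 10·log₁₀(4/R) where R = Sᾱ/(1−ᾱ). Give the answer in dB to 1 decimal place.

78.2 dB

Σ(Sᵢαᵢ) = 6.9×0.04 + 6.8×0.05 + 33.5×0.01 + 3.7×0.02 + 52.8×0.16 + 33.5×0.03 = 10.478; total area S = 137.2 sq m.
ᾱ = 10.478/137.2 = 0.0764; R = Sᾱ/(1−ᾱ) = 10.478/(1−0.0764) = 11.345 sq m.
Lp = Lw + 10 log₁₀(4/R) = 82.7 -4.53 = 78.2 dB.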